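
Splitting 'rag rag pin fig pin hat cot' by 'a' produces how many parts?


Splitting by 'a' breaks the string at each occurrence of the separator.
Text: 'rag rag pin fig pin hat cot'
Parts after split:
  Part 1: 'r'
  Part 2: 'g r'
  Part 3: 'g pin fig pin h'
  Part 4: 't cot'
Total parts: 4

4


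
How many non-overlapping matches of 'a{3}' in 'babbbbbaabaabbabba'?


Pattern 'a{3}' matches exactly 3 consecutive a's (greedy, non-overlapping).
String: 'babbbbbaabaabbabba'
Scanning for runs of a's:
  Run at pos 1: 'a' (length 1) -> 0 match(es)
  Run at pos 7: 'aa' (length 2) -> 0 match(es)
  Run at pos 10: 'aa' (length 2) -> 0 match(es)
  Run at pos 14: 'a' (length 1) -> 0 match(es)
  Run at pos 17: 'a' (length 1) -> 0 match(es)
Matches found: []
Total: 0

0


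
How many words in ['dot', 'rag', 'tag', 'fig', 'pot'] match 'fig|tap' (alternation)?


Alternation 'fig|tap' matches either 'fig' or 'tap'.
Checking each word:
  'dot' -> no
  'rag' -> no
  'tag' -> no
  'fig' -> MATCH
  'pot' -> no
Matches: ['fig']
Count: 1

1


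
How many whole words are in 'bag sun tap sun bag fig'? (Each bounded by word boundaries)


Word boundaries (\b) mark the start/end of each word.
Text: 'bag sun tap sun bag fig'
Splitting by whitespace:
  Word 1: 'bag'
  Word 2: 'sun'
  Word 3: 'tap'
  Word 4: 'sun'
  Word 5: 'bag'
  Word 6: 'fig'
Total whole words: 6

6


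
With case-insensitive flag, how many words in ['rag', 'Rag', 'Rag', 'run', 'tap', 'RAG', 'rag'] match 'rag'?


Case-insensitive matching: compare each word's lowercase form to 'rag'.
  'rag' -> lower='rag' -> MATCH
  'Rag' -> lower='rag' -> MATCH
  'Rag' -> lower='rag' -> MATCH
  'run' -> lower='run' -> no
  'tap' -> lower='tap' -> no
  'RAG' -> lower='rag' -> MATCH
  'rag' -> lower='rag' -> MATCH
Matches: ['rag', 'Rag', 'Rag', 'RAG', 'rag']
Count: 5

5


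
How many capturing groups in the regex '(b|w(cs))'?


To count capturing groups, count each '(' that starts a group.
Pattern: '(b|w(cs))'
Walking through the pattern:
  Position 0: '(' -> group #1
  Position 4: '(' -> group #2
Total capturing groups: 2

2


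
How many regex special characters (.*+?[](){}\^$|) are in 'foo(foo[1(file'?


Regex special characters are: . * + ? [ ] ( ) { } \ ^ $ |
Scanning 'foo(foo[1(file':
  pos 3: '(' -> SPECIAL
  pos 7: '[' -> SPECIAL
  pos 9: '(' -> SPECIAL
Special chars found: ['(', '[', '(']
Total: 3

3


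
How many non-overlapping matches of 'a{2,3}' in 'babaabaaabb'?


Pattern 'a{2,3}' matches between 2 and 3 consecutive a's (greedy).
String: 'babaabaaabb'
Finding runs of a's and applying greedy matching:
  Run at pos 1: 'a' (length 1)
  Run at pos 3: 'aa' (length 2)
  Run at pos 6: 'aaa' (length 3)
Matches: ['aa', 'aaa']
Count: 2

2


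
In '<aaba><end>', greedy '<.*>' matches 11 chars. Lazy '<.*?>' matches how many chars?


Greedy '<.*>' tries to match as MUCH as possible.
Lazy '<.*?>' tries to match as LITTLE as possible.

String: '<aaba><end>'
Greedy '<.*>' starts at first '<' and extends to the LAST '>': '<aaba><end>' (11 chars)
Lazy '<.*?>' starts at first '<' and stops at the FIRST '>': '<aaba>' (6 chars)

6


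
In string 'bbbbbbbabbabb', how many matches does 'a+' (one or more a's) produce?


Pattern 'a+' matches one or more consecutive a's.
String: 'bbbbbbbabbabb'
Scanning for runs of a:
  Match 1: 'a' (length 1)
  Match 2: 'a' (length 1)
Total matches: 2

2


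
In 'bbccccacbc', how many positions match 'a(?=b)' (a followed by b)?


Lookahead 'a(?=b)' matches 'a' only when followed by 'b'.
String: 'bbccccacbc'
Checking each position where char is 'a':
  pos 6: 'a' -> no (next='c')
Matching positions: []
Count: 0

0


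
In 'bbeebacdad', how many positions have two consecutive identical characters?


Looking for consecutive identical characters in 'bbeebacdad':
  pos 0-1: 'b' vs 'b' -> MATCH ('bb')
  pos 1-2: 'b' vs 'e' -> different
  pos 2-3: 'e' vs 'e' -> MATCH ('ee')
  pos 3-4: 'e' vs 'b' -> different
  pos 4-5: 'b' vs 'a' -> different
  pos 5-6: 'a' vs 'c' -> different
  pos 6-7: 'c' vs 'd' -> different
  pos 7-8: 'd' vs 'a' -> different
  pos 8-9: 'a' vs 'd' -> different
Consecutive identical pairs: ['bb', 'ee']
Count: 2

2


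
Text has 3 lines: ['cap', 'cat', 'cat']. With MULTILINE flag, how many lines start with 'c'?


With MULTILINE flag, ^ matches the start of each line.
Lines: ['cap', 'cat', 'cat']
Checking which lines start with 'c':
  Line 1: 'cap' -> MATCH
  Line 2: 'cat' -> MATCH
  Line 3: 'cat' -> MATCH
Matching lines: ['cap', 'cat', 'cat']
Count: 3

3


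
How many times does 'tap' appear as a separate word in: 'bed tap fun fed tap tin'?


Scanning each word for exact match 'tap':
  Word 1: 'bed' -> no
  Word 2: 'tap' -> MATCH
  Word 3: 'fun' -> no
  Word 4: 'fed' -> no
  Word 5: 'tap' -> MATCH
  Word 6: 'tin' -> no
Total matches: 2

2


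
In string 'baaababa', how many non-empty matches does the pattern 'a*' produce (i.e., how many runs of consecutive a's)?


Pattern 'a*' matches zero or more a's. We want non-empty runs of consecutive a's.
String: 'baaababa'
Walking through the string to find runs of a's:
  Run 1: positions 1-3 -> 'aaa'
  Run 2: positions 5-5 -> 'a'
  Run 3: positions 7-7 -> 'a'
Non-empty runs found: ['aaa', 'a', 'a']
Count: 3

3


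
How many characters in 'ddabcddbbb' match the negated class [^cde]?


Negated class [^cde] matches any char NOT in {c, d, e}
Scanning 'ddabcddbbb':
  pos 0: 'd' -> no (excluded)
  pos 1: 'd' -> no (excluded)
  pos 2: 'a' -> MATCH
  pos 3: 'b' -> MATCH
  pos 4: 'c' -> no (excluded)
  pos 5: 'd' -> no (excluded)
  pos 6: 'd' -> no (excluded)
  pos 7: 'b' -> MATCH
  pos 8: 'b' -> MATCH
  pos 9: 'b' -> MATCH
Total matches: 5

5


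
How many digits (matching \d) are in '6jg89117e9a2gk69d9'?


\d matches any digit 0-9.
Scanning '6jg89117e9a2gk69d9':
  pos 0: '6' -> DIGIT
  pos 3: '8' -> DIGIT
  pos 4: '9' -> DIGIT
  pos 5: '1' -> DIGIT
  pos 6: '1' -> DIGIT
  pos 7: '7' -> DIGIT
  pos 9: '9' -> DIGIT
  pos 11: '2' -> DIGIT
  pos 14: '6' -> DIGIT
  pos 15: '9' -> DIGIT
  pos 17: '9' -> DIGIT
Digits found: ['6', '8', '9', '1', '1', '7', '9', '2', '6', '9', '9']
Total: 11

11


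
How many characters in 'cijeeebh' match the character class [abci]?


Character class [abci] matches any of: {a, b, c, i}
Scanning string 'cijeeebh' character by character:
  pos 0: 'c' -> MATCH
  pos 1: 'i' -> MATCH
  pos 2: 'j' -> no
  pos 3: 'e' -> no
  pos 4: 'e' -> no
  pos 5: 'e' -> no
  pos 6: 'b' -> MATCH
  pos 7: 'h' -> no
Total matches: 3

3


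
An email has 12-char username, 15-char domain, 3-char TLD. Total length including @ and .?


An email address has format: username@domain.tld
Username length: 12
'@' character: 1
Domain length: 15
'.' character: 1
TLD length: 3
Total = 12 + 1 + 15 + 1 + 3 = 32

32


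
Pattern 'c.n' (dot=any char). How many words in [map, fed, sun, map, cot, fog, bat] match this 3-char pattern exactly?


Pattern 'c.n' means: starts with 'c', any single char, ends with 'n'.
Checking each word (must be exactly 3 chars):
  'map' (len=3): no
  'fed' (len=3): no
  'sun' (len=3): no
  'map' (len=3): no
  'cot' (len=3): no
  'fog' (len=3): no
  'bat' (len=3): no
Matching words: []
Total: 0

0


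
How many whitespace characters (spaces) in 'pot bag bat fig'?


\s matches whitespace characters (spaces, tabs, etc.).
Text: 'pot bag bat fig'
This text has 4 words separated by spaces.
Number of spaces = number of words - 1 = 4 - 1 = 3

3


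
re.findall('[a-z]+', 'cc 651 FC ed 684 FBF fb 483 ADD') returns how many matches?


Pattern '[a-z]+' finds one or more lowercase letters.
Text: 'cc 651 FC ed 684 FBF fb 483 ADD'
Scanning for matches:
  Match 1: 'cc'
  Match 2: 'ed'
  Match 3: 'fb'
Total matches: 3

3


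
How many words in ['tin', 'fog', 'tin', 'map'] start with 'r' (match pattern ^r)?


Pattern ^r anchors to start of word. Check which words begin with 'r':
  'tin' -> no
  'fog' -> no
  'tin' -> no
  'map' -> no
Matching words: []
Count: 0

0


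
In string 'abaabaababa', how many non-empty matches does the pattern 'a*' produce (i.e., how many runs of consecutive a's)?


Pattern 'a*' matches zero or more a's. We want non-empty runs of consecutive a's.
String: 'abaabaababa'
Walking through the string to find runs of a's:
  Run 1: positions 0-0 -> 'a'
  Run 2: positions 2-3 -> 'aa'
  Run 3: positions 5-6 -> 'aa'
  Run 4: positions 8-8 -> 'a'
  Run 5: positions 10-10 -> 'a'
Non-empty runs found: ['a', 'aa', 'aa', 'a', 'a']
Count: 5

5


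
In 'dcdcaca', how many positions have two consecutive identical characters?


Looking for consecutive identical characters in 'dcdcaca':
  pos 0-1: 'd' vs 'c' -> different
  pos 1-2: 'c' vs 'd' -> different
  pos 2-3: 'd' vs 'c' -> different
  pos 3-4: 'c' vs 'a' -> different
  pos 4-5: 'a' vs 'c' -> different
  pos 5-6: 'c' vs 'a' -> different
Consecutive identical pairs: []
Count: 0

0


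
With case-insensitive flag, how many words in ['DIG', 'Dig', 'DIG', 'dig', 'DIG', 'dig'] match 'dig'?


Case-insensitive matching: compare each word's lowercase form to 'dig'.
  'DIG' -> lower='dig' -> MATCH
  'Dig' -> lower='dig' -> MATCH
  'DIG' -> lower='dig' -> MATCH
  'dig' -> lower='dig' -> MATCH
  'DIG' -> lower='dig' -> MATCH
  'dig' -> lower='dig' -> MATCH
Matches: ['DIG', 'Dig', 'DIG', 'dig', 'DIG', 'dig']
Count: 6

6


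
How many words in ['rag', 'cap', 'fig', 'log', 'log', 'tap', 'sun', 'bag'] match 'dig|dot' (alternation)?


Alternation 'dig|dot' matches either 'dig' or 'dot'.
Checking each word:
  'rag' -> no
  'cap' -> no
  'fig' -> no
  'log' -> no
  'log' -> no
  'tap' -> no
  'sun' -> no
  'bag' -> no
Matches: []
Count: 0

0


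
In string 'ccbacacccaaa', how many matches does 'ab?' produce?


Pattern 'ab?' matches 'a' optionally followed by 'b'.
String: 'ccbacacccaaa'
Scanning left to right for 'a' then checking next char:
  Match 1: 'a' (a not followed by b)
  Match 2: 'a' (a not followed by b)
  Match 3: 'a' (a not followed by b)
  Match 4: 'a' (a not followed by b)
  Match 5: 'a' (a not followed by b)
Total matches: 5

5


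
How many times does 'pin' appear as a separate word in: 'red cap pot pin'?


Scanning each word for exact match 'pin':
  Word 1: 'red' -> no
  Word 2: 'cap' -> no
  Word 3: 'pot' -> no
  Word 4: 'pin' -> MATCH
Total matches: 1

1


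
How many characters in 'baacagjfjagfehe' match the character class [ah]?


Character class [ah] matches any of: {a, h}
Scanning string 'baacagjfjagfehe' character by character:
  pos 0: 'b' -> no
  pos 1: 'a' -> MATCH
  pos 2: 'a' -> MATCH
  pos 3: 'c' -> no
  pos 4: 'a' -> MATCH
  pos 5: 'g' -> no
  pos 6: 'j' -> no
  pos 7: 'f' -> no
  pos 8: 'j' -> no
  pos 9: 'a' -> MATCH
  pos 10: 'g' -> no
  pos 11: 'f' -> no
  pos 12: 'e' -> no
  pos 13: 'h' -> MATCH
  pos 14: 'e' -> no
Total matches: 5

5


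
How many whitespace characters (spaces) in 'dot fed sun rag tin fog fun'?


\s matches whitespace characters (spaces, tabs, etc.).
Text: 'dot fed sun rag tin fog fun'
This text has 7 words separated by spaces.
Number of spaces = number of words - 1 = 7 - 1 = 6

6


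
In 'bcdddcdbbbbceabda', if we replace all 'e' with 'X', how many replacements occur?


re.sub('e', 'X', text) replaces every occurrence of 'e' with 'X'.
Text: 'bcdddcdbbbbceabda'
Scanning for 'e':
  pos 12: 'e' -> replacement #1
Total replacements: 1

1


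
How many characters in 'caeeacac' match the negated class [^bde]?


Negated class [^bde] matches any char NOT in {b, d, e}
Scanning 'caeeacac':
  pos 0: 'c' -> MATCH
  pos 1: 'a' -> MATCH
  pos 2: 'e' -> no (excluded)
  pos 3: 'e' -> no (excluded)
  pos 4: 'a' -> MATCH
  pos 5: 'c' -> MATCH
  pos 6: 'a' -> MATCH
  pos 7: 'c' -> MATCH
Total matches: 6

6


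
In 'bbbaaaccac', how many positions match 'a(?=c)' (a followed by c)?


Lookahead 'a(?=c)' matches 'a' only when followed by 'c'.
String: 'bbbaaaccac'
Checking each position where char is 'a':
  pos 3: 'a' -> no (next='a')
  pos 4: 'a' -> no (next='a')
  pos 5: 'a' -> MATCH (next='c')
  pos 8: 'a' -> MATCH (next='c')
Matching positions: [5, 8]
Count: 2

2


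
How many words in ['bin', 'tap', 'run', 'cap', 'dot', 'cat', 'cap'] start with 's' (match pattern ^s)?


Pattern ^s anchors to start of word. Check which words begin with 's':
  'bin' -> no
  'tap' -> no
  'run' -> no
  'cap' -> no
  'dot' -> no
  'cat' -> no
  'cap' -> no
Matching words: []
Count: 0

0


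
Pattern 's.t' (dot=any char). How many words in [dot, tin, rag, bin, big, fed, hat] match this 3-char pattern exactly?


Pattern 's.t' means: starts with 's', any single char, ends with 't'.
Checking each word (must be exactly 3 chars):
  'dot' (len=3): no
  'tin' (len=3): no
  'rag' (len=3): no
  'bin' (len=3): no
  'big' (len=3): no
  'fed' (len=3): no
  'hat' (len=3): no
Matching words: []
Total: 0

0


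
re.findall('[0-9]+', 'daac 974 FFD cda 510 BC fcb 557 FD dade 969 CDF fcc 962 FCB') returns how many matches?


Pattern '[0-9]+' finds one or more digits.
Text: 'daac 974 FFD cda 510 BC fcb 557 FD dade 969 CDF fcc 962 FCB'
Scanning for matches:
  Match 1: '974'
  Match 2: '510'
  Match 3: '557'
  Match 4: '969'
  Match 5: '962'
Total matches: 5

5


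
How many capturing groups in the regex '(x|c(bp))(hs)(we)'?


To count capturing groups, count each '(' that starts a group.
Pattern: '(x|c(bp))(hs)(we)'
Walking through the pattern:
  Position 0: '(' -> group #1
  Position 4: '(' -> group #2
  Position 9: '(' -> group #3
  Position 13: '(' -> group #4
Total capturing groups: 4

4


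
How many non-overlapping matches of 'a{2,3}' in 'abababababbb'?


Pattern 'a{2,3}' matches between 2 and 3 consecutive a's (greedy).
String: 'abababababbb'
Finding runs of a's and applying greedy matching:
  Run at pos 0: 'a' (length 1)
  Run at pos 2: 'a' (length 1)
  Run at pos 4: 'a' (length 1)
  Run at pos 6: 'a' (length 1)
  Run at pos 8: 'a' (length 1)
Matches: []
Count: 0

0


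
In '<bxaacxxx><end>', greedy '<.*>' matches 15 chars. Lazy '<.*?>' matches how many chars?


Greedy '<.*>' tries to match as MUCH as possible.
Lazy '<.*?>' tries to match as LITTLE as possible.

String: '<bxaacxxx><end>'
Greedy '<.*>' starts at first '<' and extends to the LAST '>': '<bxaacxxx><end>' (15 chars)
Lazy '<.*?>' starts at first '<' and stops at the FIRST '>': '<bxaacxxx>' (10 chars)

10


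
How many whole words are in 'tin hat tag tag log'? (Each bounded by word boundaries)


Word boundaries (\b) mark the start/end of each word.
Text: 'tin hat tag tag log'
Splitting by whitespace:
  Word 1: 'tin'
  Word 2: 'hat'
  Word 3: 'tag'
  Word 4: 'tag'
  Word 5: 'log'
Total whole words: 5

5


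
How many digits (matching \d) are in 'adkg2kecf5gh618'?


\d matches any digit 0-9.
Scanning 'adkg2kecf5gh618':
  pos 4: '2' -> DIGIT
  pos 9: '5' -> DIGIT
  pos 12: '6' -> DIGIT
  pos 13: '1' -> DIGIT
  pos 14: '8' -> DIGIT
Digits found: ['2', '5', '6', '1', '8']
Total: 5

5


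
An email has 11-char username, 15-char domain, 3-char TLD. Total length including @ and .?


An email address has format: username@domain.tld
Username length: 11
'@' character: 1
Domain length: 15
'.' character: 1
TLD length: 3
Total = 11 + 1 + 15 + 1 + 3 = 31

31


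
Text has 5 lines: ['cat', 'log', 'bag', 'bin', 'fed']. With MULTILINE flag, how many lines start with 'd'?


With MULTILINE flag, ^ matches the start of each line.
Lines: ['cat', 'log', 'bag', 'bin', 'fed']
Checking which lines start with 'd':
  Line 1: 'cat' -> no
  Line 2: 'log' -> no
  Line 3: 'bag' -> no
  Line 4: 'bin' -> no
  Line 5: 'fed' -> no
Matching lines: []
Count: 0

0


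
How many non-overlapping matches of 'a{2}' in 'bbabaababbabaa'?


Pattern 'a{2}' matches exactly 2 consecutive a's (greedy, non-overlapping).
String: 'bbabaababbabaa'
Scanning for runs of a's:
  Run at pos 2: 'a' (length 1) -> 0 match(es)
  Run at pos 4: 'aa' (length 2) -> 1 match(es)
  Run at pos 7: 'a' (length 1) -> 0 match(es)
  Run at pos 10: 'a' (length 1) -> 0 match(es)
  Run at pos 12: 'aa' (length 2) -> 1 match(es)
Matches found: ['aa', 'aa']
Total: 2

2


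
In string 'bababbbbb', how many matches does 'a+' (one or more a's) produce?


Pattern 'a+' matches one or more consecutive a's.
String: 'bababbbbb'
Scanning for runs of a:
  Match 1: 'a' (length 1)
  Match 2: 'a' (length 1)
Total matches: 2

2


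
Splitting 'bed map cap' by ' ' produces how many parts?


Splitting by ' ' breaks the string at each occurrence of the separator.
Text: 'bed map cap'
Parts after split:
  Part 1: 'bed'
  Part 2: 'map'
  Part 3: 'cap'
Total parts: 3

3


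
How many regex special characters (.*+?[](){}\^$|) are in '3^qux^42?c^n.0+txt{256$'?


Regex special characters are: . * + ? [ ] ( ) { } \ ^ $ |
Scanning '3^qux^42?c^n.0+txt{256$':
  pos 1: '^' -> SPECIAL
  pos 5: '^' -> SPECIAL
  pos 8: '?' -> SPECIAL
  pos 10: '^' -> SPECIAL
  pos 12: '.' -> SPECIAL
  pos 14: '+' -> SPECIAL
  pos 18: '{' -> SPECIAL
  pos 22: '$' -> SPECIAL
Special chars found: ['^', '^', '?', '^', '.', '+', '{', '$']
Total: 8

8


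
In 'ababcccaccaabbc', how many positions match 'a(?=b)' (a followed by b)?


Lookahead 'a(?=b)' matches 'a' only when followed by 'b'.
String: 'ababcccaccaabbc'
Checking each position where char is 'a':
  pos 0: 'a' -> MATCH (next='b')
  pos 2: 'a' -> MATCH (next='b')
  pos 7: 'a' -> no (next='c')
  pos 10: 'a' -> no (next='a')
  pos 11: 'a' -> MATCH (next='b')
Matching positions: [0, 2, 11]
Count: 3

3


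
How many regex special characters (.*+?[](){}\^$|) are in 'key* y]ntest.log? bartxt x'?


Regex special characters are: . * + ? [ ] ( ) { } \ ^ $ |
Scanning 'key* y]ntest.log? bartxt x':
  pos 3: '*' -> SPECIAL
  pos 6: ']' -> SPECIAL
  pos 12: '.' -> SPECIAL
  pos 16: '?' -> SPECIAL
Special chars found: ['*', ']', '.', '?']
Total: 4

4


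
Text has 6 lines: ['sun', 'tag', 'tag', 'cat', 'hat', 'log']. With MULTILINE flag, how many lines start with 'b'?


With MULTILINE flag, ^ matches the start of each line.
Lines: ['sun', 'tag', 'tag', 'cat', 'hat', 'log']
Checking which lines start with 'b':
  Line 1: 'sun' -> no
  Line 2: 'tag' -> no
  Line 3: 'tag' -> no
  Line 4: 'cat' -> no
  Line 5: 'hat' -> no
  Line 6: 'log' -> no
Matching lines: []
Count: 0

0


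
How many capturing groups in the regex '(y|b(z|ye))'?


To count capturing groups, count each '(' that starts a group.
Pattern: '(y|b(z|ye))'
Walking through the pattern:
  Position 0: '(' -> group #1
  Position 4: '(' -> group #2
Total capturing groups: 2

2


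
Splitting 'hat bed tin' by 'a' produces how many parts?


Splitting by 'a' breaks the string at each occurrence of the separator.
Text: 'hat bed tin'
Parts after split:
  Part 1: 'h'
  Part 2: 't bed tin'
Total parts: 2

2


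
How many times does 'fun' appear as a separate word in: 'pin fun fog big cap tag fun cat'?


Scanning each word for exact match 'fun':
  Word 1: 'pin' -> no
  Word 2: 'fun' -> MATCH
  Word 3: 'fog' -> no
  Word 4: 'big' -> no
  Word 5: 'cap' -> no
  Word 6: 'tag' -> no
  Word 7: 'fun' -> MATCH
  Word 8: 'cat' -> no
Total matches: 2

2


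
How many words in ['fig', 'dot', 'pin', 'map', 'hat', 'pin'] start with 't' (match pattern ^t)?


Pattern ^t anchors to start of word. Check which words begin with 't':
  'fig' -> no
  'dot' -> no
  'pin' -> no
  'map' -> no
  'hat' -> no
  'pin' -> no
Matching words: []
Count: 0

0


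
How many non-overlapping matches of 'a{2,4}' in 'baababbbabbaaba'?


Pattern 'a{2,4}' matches between 2 and 4 consecutive a's (greedy).
String: 'baababbbabbaaba'
Finding runs of a's and applying greedy matching:
  Run at pos 1: 'aa' (length 2)
  Run at pos 4: 'a' (length 1)
  Run at pos 8: 'a' (length 1)
  Run at pos 11: 'aa' (length 2)
  Run at pos 14: 'a' (length 1)
Matches: ['aa', 'aa']
Count: 2

2


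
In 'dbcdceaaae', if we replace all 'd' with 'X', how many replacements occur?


re.sub('d', 'X', text) replaces every occurrence of 'd' with 'X'.
Text: 'dbcdceaaae'
Scanning for 'd':
  pos 0: 'd' -> replacement #1
  pos 3: 'd' -> replacement #2
Total replacements: 2

2


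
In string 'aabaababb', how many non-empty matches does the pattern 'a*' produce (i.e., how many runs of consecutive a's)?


Pattern 'a*' matches zero or more a's. We want non-empty runs of consecutive a's.
String: 'aabaababb'
Walking through the string to find runs of a's:
  Run 1: positions 0-1 -> 'aa'
  Run 2: positions 3-4 -> 'aa'
  Run 3: positions 6-6 -> 'a'
Non-empty runs found: ['aa', 'aa', 'a']
Count: 3

3


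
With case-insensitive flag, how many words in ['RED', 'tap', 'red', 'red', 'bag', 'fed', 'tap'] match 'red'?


Case-insensitive matching: compare each word's lowercase form to 'red'.
  'RED' -> lower='red' -> MATCH
  'tap' -> lower='tap' -> no
  'red' -> lower='red' -> MATCH
  'red' -> lower='red' -> MATCH
  'bag' -> lower='bag' -> no
  'fed' -> lower='fed' -> no
  'tap' -> lower='tap' -> no
Matches: ['RED', 'red', 'red']
Count: 3

3


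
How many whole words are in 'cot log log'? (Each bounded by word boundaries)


Word boundaries (\b) mark the start/end of each word.
Text: 'cot log log'
Splitting by whitespace:
  Word 1: 'cot'
  Word 2: 'log'
  Word 3: 'log'
Total whole words: 3

3


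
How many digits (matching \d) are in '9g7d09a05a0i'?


\d matches any digit 0-9.
Scanning '9g7d09a05a0i':
  pos 0: '9' -> DIGIT
  pos 2: '7' -> DIGIT
  pos 4: '0' -> DIGIT
  pos 5: '9' -> DIGIT
  pos 7: '0' -> DIGIT
  pos 8: '5' -> DIGIT
  pos 10: '0' -> DIGIT
Digits found: ['9', '7', '0', '9', '0', '5', '0']
Total: 7

7


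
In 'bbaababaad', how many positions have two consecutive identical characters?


Looking for consecutive identical characters in 'bbaababaad':
  pos 0-1: 'b' vs 'b' -> MATCH ('bb')
  pos 1-2: 'b' vs 'a' -> different
  pos 2-3: 'a' vs 'a' -> MATCH ('aa')
  pos 3-4: 'a' vs 'b' -> different
  pos 4-5: 'b' vs 'a' -> different
  pos 5-6: 'a' vs 'b' -> different
  pos 6-7: 'b' vs 'a' -> different
  pos 7-8: 'a' vs 'a' -> MATCH ('aa')
  pos 8-9: 'a' vs 'd' -> different
Consecutive identical pairs: ['bb', 'aa', 'aa']
Count: 3

3


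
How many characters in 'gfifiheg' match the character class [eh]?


Character class [eh] matches any of: {e, h}
Scanning string 'gfifiheg' character by character:
  pos 0: 'g' -> no
  pos 1: 'f' -> no
  pos 2: 'i' -> no
  pos 3: 'f' -> no
  pos 4: 'i' -> no
  pos 5: 'h' -> MATCH
  pos 6: 'e' -> MATCH
  pos 7: 'g' -> no
Total matches: 2

2


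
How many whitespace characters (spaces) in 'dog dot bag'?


\s matches whitespace characters (spaces, tabs, etc.).
Text: 'dog dot bag'
This text has 3 words separated by spaces.
Number of spaces = number of words - 1 = 3 - 1 = 2

2


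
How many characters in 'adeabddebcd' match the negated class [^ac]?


Negated class [^ac] matches any char NOT in {a, c}
Scanning 'adeabddebcd':
  pos 0: 'a' -> no (excluded)
  pos 1: 'd' -> MATCH
  pos 2: 'e' -> MATCH
  pos 3: 'a' -> no (excluded)
  pos 4: 'b' -> MATCH
  pos 5: 'd' -> MATCH
  pos 6: 'd' -> MATCH
  pos 7: 'e' -> MATCH
  pos 8: 'b' -> MATCH
  pos 9: 'c' -> no (excluded)
  pos 10: 'd' -> MATCH
Total matches: 8

8


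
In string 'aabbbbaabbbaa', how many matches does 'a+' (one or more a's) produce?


Pattern 'a+' matches one or more consecutive a's.
String: 'aabbbbaabbbaa'
Scanning for runs of a:
  Match 1: 'aa' (length 2)
  Match 2: 'aa' (length 2)
  Match 3: 'aa' (length 2)
Total matches: 3

3


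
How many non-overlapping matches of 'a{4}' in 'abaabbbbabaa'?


Pattern 'a{4}' matches exactly 4 consecutive a's (greedy, non-overlapping).
String: 'abaabbbbabaa'
Scanning for runs of a's:
  Run at pos 0: 'a' (length 1) -> 0 match(es)
  Run at pos 2: 'aa' (length 2) -> 0 match(es)
  Run at pos 8: 'a' (length 1) -> 0 match(es)
  Run at pos 10: 'aa' (length 2) -> 0 match(es)
Matches found: []
Total: 0

0


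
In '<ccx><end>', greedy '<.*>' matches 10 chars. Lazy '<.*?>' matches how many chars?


Greedy '<.*>' tries to match as MUCH as possible.
Lazy '<.*?>' tries to match as LITTLE as possible.

String: '<ccx><end>'
Greedy '<.*>' starts at first '<' and extends to the LAST '>': '<ccx><end>' (10 chars)
Lazy '<.*?>' starts at first '<' and stops at the FIRST '>': '<ccx>' (5 chars)

5


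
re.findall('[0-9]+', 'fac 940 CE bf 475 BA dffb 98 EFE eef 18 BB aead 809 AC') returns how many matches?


Pattern '[0-9]+' finds one or more digits.
Text: 'fac 940 CE bf 475 BA dffb 98 EFE eef 18 BB aead 809 AC'
Scanning for matches:
  Match 1: '940'
  Match 2: '475'
  Match 3: '98'
  Match 4: '18'
  Match 5: '809'
Total matches: 5

5


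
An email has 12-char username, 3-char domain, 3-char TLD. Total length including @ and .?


An email address has format: username@domain.tld
Username length: 12
'@' character: 1
Domain length: 3
'.' character: 1
TLD length: 3
Total = 12 + 1 + 3 + 1 + 3 = 20

20


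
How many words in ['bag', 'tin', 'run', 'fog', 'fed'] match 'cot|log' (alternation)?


Alternation 'cot|log' matches either 'cot' or 'log'.
Checking each word:
  'bag' -> no
  'tin' -> no
  'run' -> no
  'fog' -> no
  'fed' -> no
Matches: []
Count: 0

0


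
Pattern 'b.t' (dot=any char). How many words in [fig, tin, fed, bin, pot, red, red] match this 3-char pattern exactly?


Pattern 'b.t' means: starts with 'b', any single char, ends with 't'.
Checking each word (must be exactly 3 chars):
  'fig' (len=3): no
  'tin' (len=3): no
  'fed' (len=3): no
  'bin' (len=3): no
  'pot' (len=3): no
  'red' (len=3): no
  'red' (len=3): no
Matching words: []
Total: 0

0


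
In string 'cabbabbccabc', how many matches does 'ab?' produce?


Pattern 'ab?' matches 'a' optionally followed by 'b'.
String: 'cabbabbccabc'
Scanning left to right for 'a' then checking next char:
  Match 1: 'ab' (a followed by b)
  Match 2: 'ab' (a followed by b)
  Match 3: 'ab' (a followed by b)
Total matches: 3

3


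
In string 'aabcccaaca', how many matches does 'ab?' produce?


Pattern 'ab?' matches 'a' optionally followed by 'b'.
String: 'aabcccaaca'
Scanning left to right for 'a' then checking next char:
  Match 1: 'a' (a not followed by b)
  Match 2: 'ab' (a followed by b)
  Match 3: 'a' (a not followed by b)
  Match 4: 'a' (a not followed by b)
  Match 5: 'a' (a not followed by b)
Total matches: 5

5


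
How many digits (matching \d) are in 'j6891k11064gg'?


\d matches any digit 0-9.
Scanning 'j6891k11064gg':
  pos 1: '6' -> DIGIT
  pos 2: '8' -> DIGIT
  pos 3: '9' -> DIGIT
  pos 4: '1' -> DIGIT
  pos 6: '1' -> DIGIT
  pos 7: '1' -> DIGIT
  pos 8: '0' -> DIGIT
  pos 9: '6' -> DIGIT
  pos 10: '4' -> DIGIT
Digits found: ['6', '8', '9', '1', '1', '1', '0', '6', '4']
Total: 9

9


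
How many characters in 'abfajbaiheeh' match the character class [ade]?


Character class [ade] matches any of: {a, d, e}
Scanning string 'abfajbaiheeh' character by character:
  pos 0: 'a' -> MATCH
  pos 1: 'b' -> no
  pos 2: 'f' -> no
  pos 3: 'a' -> MATCH
  pos 4: 'j' -> no
  pos 5: 'b' -> no
  pos 6: 'a' -> MATCH
  pos 7: 'i' -> no
  pos 8: 'h' -> no
  pos 9: 'e' -> MATCH
  pos 10: 'e' -> MATCH
  pos 11: 'h' -> no
Total matches: 5

5


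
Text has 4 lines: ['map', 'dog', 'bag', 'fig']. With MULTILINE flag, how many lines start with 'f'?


With MULTILINE flag, ^ matches the start of each line.
Lines: ['map', 'dog', 'bag', 'fig']
Checking which lines start with 'f':
  Line 1: 'map' -> no
  Line 2: 'dog' -> no
  Line 3: 'bag' -> no
  Line 4: 'fig' -> MATCH
Matching lines: ['fig']
Count: 1

1


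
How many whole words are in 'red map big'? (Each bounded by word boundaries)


Word boundaries (\b) mark the start/end of each word.
Text: 'red map big'
Splitting by whitespace:
  Word 1: 'red'
  Word 2: 'map'
  Word 3: 'big'
Total whole words: 3

3


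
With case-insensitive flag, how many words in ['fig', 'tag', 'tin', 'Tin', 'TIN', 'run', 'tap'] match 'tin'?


Case-insensitive matching: compare each word's lowercase form to 'tin'.
  'fig' -> lower='fig' -> no
  'tag' -> lower='tag' -> no
  'tin' -> lower='tin' -> MATCH
  'Tin' -> lower='tin' -> MATCH
  'TIN' -> lower='tin' -> MATCH
  'run' -> lower='run' -> no
  'tap' -> lower='tap' -> no
Matches: ['tin', 'Tin', 'TIN']
Count: 3

3


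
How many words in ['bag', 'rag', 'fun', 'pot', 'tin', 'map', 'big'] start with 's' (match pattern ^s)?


Pattern ^s anchors to start of word. Check which words begin with 's':
  'bag' -> no
  'rag' -> no
  'fun' -> no
  'pot' -> no
  'tin' -> no
  'map' -> no
  'big' -> no
Matching words: []
Count: 0

0


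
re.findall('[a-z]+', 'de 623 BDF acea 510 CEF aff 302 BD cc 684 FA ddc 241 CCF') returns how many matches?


Pattern '[a-z]+' finds one or more lowercase letters.
Text: 'de 623 BDF acea 510 CEF aff 302 BD cc 684 FA ddc 241 CCF'
Scanning for matches:
  Match 1: 'de'
  Match 2: 'acea'
  Match 3: 'aff'
  Match 4: 'cc'
  Match 5: 'ddc'
Total matches: 5

5


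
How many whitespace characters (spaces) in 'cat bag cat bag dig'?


\s matches whitespace characters (spaces, tabs, etc.).
Text: 'cat bag cat bag dig'
This text has 5 words separated by spaces.
Number of spaces = number of words - 1 = 5 - 1 = 4

4


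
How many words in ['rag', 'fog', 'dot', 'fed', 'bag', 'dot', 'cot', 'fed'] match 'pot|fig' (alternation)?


Alternation 'pot|fig' matches either 'pot' or 'fig'.
Checking each word:
  'rag' -> no
  'fog' -> no
  'dot' -> no
  'fed' -> no
  'bag' -> no
  'dot' -> no
  'cot' -> no
  'fed' -> no
Matches: []
Count: 0

0


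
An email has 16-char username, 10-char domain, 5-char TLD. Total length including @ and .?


An email address has format: username@domain.tld
Username length: 16
'@' character: 1
Domain length: 10
'.' character: 1
TLD length: 5
Total = 16 + 1 + 10 + 1 + 5 = 33

33


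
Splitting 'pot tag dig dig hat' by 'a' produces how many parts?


Splitting by 'a' breaks the string at each occurrence of the separator.
Text: 'pot tag dig dig hat'
Parts after split:
  Part 1: 'pot t'
  Part 2: 'g dig dig h'
  Part 3: 't'
Total parts: 3

3


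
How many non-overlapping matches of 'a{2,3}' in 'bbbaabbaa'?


Pattern 'a{2,3}' matches between 2 and 3 consecutive a's (greedy).
String: 'bbbaabbaa'
Finding runs of a's and applying greedy matching:
  Run at pos 3: 'aa' (length 2)
  Run at pos 7: 'aa' (length 2)
Matches: ['aa', 'aa']
Count: 2

2


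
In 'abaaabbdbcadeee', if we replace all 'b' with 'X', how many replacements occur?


re.sub('b', 'X', text) replaces every occurrence of 'b' with 'X'.
Text: 'abaaabbdbcadeee'
Scanning for 'b':
  pos 1: 'b' -> replacement #1
  pos 5: 'b' -> replacement #2
  pos 6: 'b' -> replacement #3
  pos 8: 'b' -> replacement #4
Total replacements: 4

4


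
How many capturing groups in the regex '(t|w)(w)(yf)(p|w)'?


To count capturing groups, count each '(' that starts a group.
Pattern: '(t|w)(w)(yf)(p|w)'
Walking through the pattern:
  Position 0: '(' -> group #1
  Position 5: '(' -> group #2
  Position 8: '(' -> group #3
  Position 12: '(' -> group #4
Total capturing groups: 4

4


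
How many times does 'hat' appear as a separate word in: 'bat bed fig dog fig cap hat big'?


Scanning each word for exact match 'hat':
  Word 1: 'bat' -> no
  Word 2: 'bed' -> no
  Word 3: 'fig' -> no
  Word 4: 'dog' -> no
  Word 5: 'fig' -> no
  Word 6: 'cap' -> no
  Word 7: 'hat' -> MATCH
  Word 8: 'big' -> no
Total matches: 1

1


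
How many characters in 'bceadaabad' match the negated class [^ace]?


Negated class [^ace] matches any char NOT in {a, c, e}
Scanning 'bceadaabad':
  pos 0: 'b' -> MATCH
  pos 1: 'c' -> no (excluded)
  pos 2: 'e' -> no (excluded)
  pos 3: 'a' -> no (excluded)
  pos 4: 'd' -> MATCH
  pos 5: 'a' -> no (excluded)
  pos 6: 'a' -> no (excluded)
  pos 7: 'b' -> MATCH
  pos 8: 'a' -> no (excluded)
  pos 9: 'd' -> MATCH
Total matches: 4

4


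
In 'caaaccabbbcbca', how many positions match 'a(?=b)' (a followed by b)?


Lookahead 'a(?=b)' matches 'a' only when followed by 'b'.
String: 'caaaccabbbcbca'
Checking each position where char is 'a':
  pos 1: 'a' -> no (next='a')
  pos 2: 'a' -> no (next='a')
  pos 3: 'a' -> no (next='c')
  pos 6: 'a' -> MATCH (next='b')
Matching positions: [6]
Count: 1

1


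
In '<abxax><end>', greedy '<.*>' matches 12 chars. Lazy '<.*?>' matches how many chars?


Greedy '<.*>' tries to match as MUCH as possible.
Lazy '<.*?>' tries to match as LITTLE as possible.

String: '<abxax><end>'
Greedy '<.*>' starts at first '<' and extends to the LAST '>': '<abxax><end>' (12 chars)
Lazy '<.*?>' starts at first '<' and stops at the FIRST '>': '<abxax>' (7 chars)

7


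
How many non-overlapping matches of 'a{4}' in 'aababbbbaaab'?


Pattern 'a{4}' matches exactly 4 consecutive a's (greedy, non-overlapping).
String: 'aababbbbaaab'
Scanning for runs of a's:
  Run at pos 0: 'aa' (length 2) -> 0 match(es)
  Run at pos 3: 'a' (length 1) -> 0 match(es)
  Run at pos 8: 'aaa' (length 3) -> 0 match(es)
Matches found: []
Total: 0

0


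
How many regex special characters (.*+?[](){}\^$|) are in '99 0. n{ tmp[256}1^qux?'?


Regex special characters are: . * + ? [ ] ( ) { } \ ^ $ |
Scanning '99 0. n{ tmp[256}1^qux?':
  pos 4: '.' -> SPECIAL
  pos 7: '{' -> SPECIAL
  pos 12: '[' -> SPECIAL
  pos 16: '}' -> SPECIAL
  pos 18: '^' -> SPECIAL
  pos 22: '?' -> SPECIAL
Special chars found: ['.', '{', '[', '}', '^', '?']
Total: 6

6


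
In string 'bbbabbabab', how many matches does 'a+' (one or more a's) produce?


Pattern 'a+' matches one or more consecutive a's.
String: 'bbbabbabab'
Scanning for runs of a:
  Match 1: 'a' (length 1)
  Match 2: 'a' (length 1)
  Match 3: 'a' (length 1)
Total matches: 3

3


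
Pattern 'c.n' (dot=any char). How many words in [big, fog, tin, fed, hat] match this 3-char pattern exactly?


Pattern 'c.n' means: starts with 'c', any single char, ends with 'n'.
Checking each word (must be exactly 3 chars):
  'big' (len=3): no
  'fog' (len=3): no
  'tin' (len=3): no
  'fed' (len=3): no
  'hat' (len=3): no
Matching words: []
Total: 0

0


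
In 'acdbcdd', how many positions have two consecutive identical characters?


Looking for consecutive identical characters in 'acdbcdd':
  pos 0-1: 'a' vs 'c' -> different
  pos 1-2: 'c' vs 'd' -> different
  pos 2-3: 'd' vs 'b' -> different
  pos 3-4: 'b' vs 'c' -> different
  pos 4-5: 'c' vs 'd' -> different
  pos 5-6: 'd' vs 'd' -> MATCH ('dd')
Consecutive identical pairs: ['dd']
Count: 1

1


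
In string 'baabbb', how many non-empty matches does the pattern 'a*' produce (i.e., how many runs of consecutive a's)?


Pattern 'a*' matches zero or more a's. We want non-empty runs of consecutive a's.
String: 'baabbb'
Walking through the string to find runs of a's:
  Run 1: positions 1-2 -> 'aa'
Non-empty runs found: ['aa']
Count: 1

1


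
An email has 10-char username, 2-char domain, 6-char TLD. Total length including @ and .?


An email address has format: username@domain.tld
Username length: 10
'@' character: 1
Domain length: 2
'.' character: 1
TLD length: 6
Total = 10 + 1 + 2 + 1 + 6 = 20

20


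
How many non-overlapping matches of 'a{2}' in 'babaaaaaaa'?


Pattern 'a{2}' matches exactly 2 consecutive a's (greedy, non-overlapping).
String: 'babaaaaaaa'
Scanning for runs of a's:
  Run at pos 1: 'a' (length 1) -> 0 match(es)
  Run at pos 3: 'aaaaaaa' (length 7) -> 3 match(es)
Matches found: ['aa', 'aa', 'aa']
Total: 3

3


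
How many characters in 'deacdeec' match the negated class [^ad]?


Negated class [^ad] matches any char NOT in {a, d}
Scanning 'deacdeec':
  pos 0: 'd' -> no (excluded)
  pos 1: 'e' -> MATCH
  pos 2: 'a' -> no (excluded)
  pos 3: 'c' -> MATCH
  pos 4: 'd' -> no (excluded)
  pos 5: 'e' -> MATCH
  pos 6: 'e' -> MATCH
  pos 7: 'c' -> MATCH
Total matches: 5

5


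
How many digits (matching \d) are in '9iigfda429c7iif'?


\d matches any digit 0-9.
Scanning '9iigfda429c7iif':
  pos 0: '9' -> DIGIT
  pos 7: '4' -> DIGIT
  pos 8: '2' -> DIGIT
  pos 9: '9' -> DIGIT
  pos 11: '7' -> DIGIT
Digits found: ['9', '4', '2', '9', '7']
Total: 5

5


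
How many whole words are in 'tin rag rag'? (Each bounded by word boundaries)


Word boundaries (\b) mark the start/end of each word.
Text: 'tin rag rag'
Splitting by whitespace:
  Word 1: 'tin'
  Word 2: 'rag'
  Word 3: 'rag'
Total whole words: 3

3


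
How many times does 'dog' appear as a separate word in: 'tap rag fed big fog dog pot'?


Scanning each word for exact match 'dog':
  Word 1: 'tap' -> no
  Word 2: 'rag' -> no
  Word 3: 'fed' -> no
  Word 4: 'big' -> no
  Word 5: 'fog' -> no
  Word 6: 'dog' -> MATCH
  Word 7: 'pot' -> no
Total matches: 1

1


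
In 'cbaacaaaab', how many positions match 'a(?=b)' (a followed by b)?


Lookahead 'a(?=b)' matches 'a' only when followed by 'b'.
String: 'cbaacaaaab'
Checking each position where char is 'a':
  pos 2: 'a' -> no (next='a')
  pos 3: 'a' -> no (next='c')
  pos 5: 'a' -> no (next='a')
  pos 6: 'a' -> no (next='a')
  pos 7: 'a' -> no (next='a')
  pos 8: 'a' -> MATCH (next='b')
Matching positions: [8]
Count: 1

1


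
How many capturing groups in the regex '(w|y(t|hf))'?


To count capturing groups, count each '(' that starts a group.
Pattern: '(w|y(t|hf))'
Walking through the pattern:
  Position 0: '(' -> group #1
  Position 4: '(' -> group #2
Total capturing groups: 2

2


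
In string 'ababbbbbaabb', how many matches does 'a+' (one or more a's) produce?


Pattern 'a+' matches one or more consecutive a's.
String: 'ababbbbbaabb'
Scanning for runs of a:
  Match 1: 'a' (length 1)
  Match 2: 'a' (length 1)
  Match 3: 'aa' (length 2)
Total matches: 3

3


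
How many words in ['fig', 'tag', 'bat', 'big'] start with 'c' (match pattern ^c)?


Pattern ^c anchors to start of word. Check which words begin with 'c':
  'fig' -> no
  'tag' -> no
  'bat' -> no
  'big' -> no
Matching words: []
Count: 0

0


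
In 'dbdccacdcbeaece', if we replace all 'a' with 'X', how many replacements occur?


re.sub('a', 'X', text) replaces every occurrence of 'a' with 'X'.
Text: 'dbdccacdcbeaece'
Scanning for 'a':
  pos 5: 'a' -> replacement #1
  pos 11: 'a' -> replacement #2
Total replacements: 2

2


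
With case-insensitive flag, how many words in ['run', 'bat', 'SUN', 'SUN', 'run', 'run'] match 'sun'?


Case-insensitive matching: compare each word's lowercase form to 'sun'.
  'run' -> lower='run' -> no
  'bat' -> lower='bat' -> no
  'SUN' -> lower='sun' -> MATCH
  'SUN' -> lower='sun' -> MATCH
  'run' -> lower='run' -> no
  'run' -> lower='run' -> no
Matches: ['SUN', 'SUN']
Count: 2

2


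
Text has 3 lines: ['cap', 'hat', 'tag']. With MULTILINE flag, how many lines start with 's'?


With MULTILINE flag, ^ matches the start of each line.
Lines: ['cap', 'hat', 'tag']
Checking which lines start with 's':
  Line 1: 'cap' -> no
  Line 2: 'hat' -> no
  Line 3: 'tag' -> no
Matching lines: []
Count: 0

0


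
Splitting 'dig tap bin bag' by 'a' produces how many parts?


Splitting by 'a' breaks the string at each occurrence of the separator.
Text: 'dig tap bin bag'
Parts after split:
  Part 1: 'dig t'
  Part 2: 'p bin b'
  Part 3: 'g'
Total parts: 3

3


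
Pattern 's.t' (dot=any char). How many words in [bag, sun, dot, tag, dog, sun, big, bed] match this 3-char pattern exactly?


Pattern 's.t' means: starts with 's', any single char, ends with 't'.
Checking each word (must be exactly 3 chars):
  'bag' (len=3): no
  'sun' (len=3): no
  'dot' (len=3): no
  'tag' (len=3): no
  'dog' (len=3): no
  'sun' (len=3): no
  'big' (len=3): no
  'bed' (len=3): no
Matching words: []
Total: 0

0


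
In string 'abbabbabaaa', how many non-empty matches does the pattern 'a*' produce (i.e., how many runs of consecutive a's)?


Pattern 'a*' matches zero or more a's. We want non-empty runs of consecutive a's.
String: 'abbabbabaaa'
Walking through the string to find runs of a's:
  Run 1: positions 0-0 -> 'a'
  Run 2: positions 3-3 -> 'a'
  Run 3: positions 6-6 -> 'a'
  Run 4: positions 8-10 -> 'aaa'
Non-empty runs found: ['a', 'a', 'a', 'aaa']
Count: 4

4


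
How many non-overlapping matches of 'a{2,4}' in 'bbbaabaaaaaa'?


Pattern 'a{2,4}' matches between 2 and 4 consecutive a's (greedy).
String: 'bbbaabaaaaaa'
Finding runs of a's and applying greedy matching:
  Run at pos 3: 'aa' (length 2)
  Run at pos 6: 'aaaaaa' (length 6)
Matches: ['aa', 'aaaa', 'aa']
Count: 3

3
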